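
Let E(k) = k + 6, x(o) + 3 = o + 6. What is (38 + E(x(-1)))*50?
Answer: 2300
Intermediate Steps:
x(o) = 3 + o (x(o) = -3 + (o + 6) = -3 + (6 + o) = 3 + o)
E(k) = 6 + k
(38 + E(x(-1)))*50 = (38 + (6 + (3 - 1)))*50 = (38 + (6 + 2))*50 = (38 + 8)*50 = 46*50 = 2300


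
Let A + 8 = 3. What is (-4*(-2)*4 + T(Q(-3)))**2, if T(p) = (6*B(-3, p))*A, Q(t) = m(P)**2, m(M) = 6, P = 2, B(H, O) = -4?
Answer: 23104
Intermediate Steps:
A = -5 (A = -8 + 3 = -5)
Q(t) = 36 (Q(t) = 6**2 = 36)
T(p) = 120 (T(p) = (6*(-4))*(-5) = -24*(-5) = 120)
(-4*(-2)*4 + T(Q(-3)))**2 = (-4*(-2)*4 + 120)**2 = (8*4 + 120)**2 = (32 + 120)**2 = 152**2 = 23104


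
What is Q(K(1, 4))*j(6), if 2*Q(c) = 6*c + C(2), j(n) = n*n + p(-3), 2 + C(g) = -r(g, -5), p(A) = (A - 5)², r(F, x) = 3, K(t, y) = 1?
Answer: 50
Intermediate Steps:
p(A) = (-5 + A)²
C(g) = -5 (C(g) = -2 - 1*3 = -2 - 3 = -5)
j(n) = 64 + n² (j(n) = n*n + (-5 - 3)² = n² + (-8)² = n² + 64 = 64 + n²)
Q(c) = -5/2 + 3*c (Q(c) = (6*c - 5)/2 = (-5 + 6*c)/2 = -5/2 + 3*c)
Q(K(1, 4))*j(6) = (-5/2 + 3*1)*(64 + 6²) = (-5/2 + 3)*(64 + 36) = (½)*100 = 50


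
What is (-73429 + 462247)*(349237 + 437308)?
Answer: 305822853810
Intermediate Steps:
(-73429 + 462247)*(349237 + 437308) = 388818*786545 = 305822853810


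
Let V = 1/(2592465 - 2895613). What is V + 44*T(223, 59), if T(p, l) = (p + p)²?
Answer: 2653243452991/303148 ≈ 8.7523e+6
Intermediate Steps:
T(p, l) = 4*p² (T(p, l) = (2*p)² = 4*p²)
V = -1/303148 (V = 1/(-303148) = -1/303148 ≈ -3.2987e-6)
V + 44*T(223, 59) = -1/303148 + 44*(4*223²) = -1/303148 + 44*(4*49729) = -1/303148 + 44*198916 = -1/303148 + 8752304 = 2653243452991/303148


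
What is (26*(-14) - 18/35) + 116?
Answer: -8698/35 ≈ -248.51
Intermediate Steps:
(26*(-14) - 18/35) + 116 = (-364 - 18*1/35) + 116 = (-364 - 18/35) + 116 = -12758/35 + 116 = -8698/35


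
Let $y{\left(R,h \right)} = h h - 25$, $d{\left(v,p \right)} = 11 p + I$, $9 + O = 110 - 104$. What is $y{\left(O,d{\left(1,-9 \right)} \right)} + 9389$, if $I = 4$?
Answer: $18389$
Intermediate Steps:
$O = -3$ ($O = -9 + \left(110 - 104\right) = -9 + 6 = -3$)
$d{\left(v,p \right)} = 4 + 11 p$ ($d{\left(v,p \right)} = 11 p + 4 = 4 + 11 p$)
$y{\left(R,h \right)} = -25 + h^{2}$ ($y{\left(R,h \right)} = h^{2} - 25 = -25 + h^{2}$)
$y{\left(O,d{\left(1,-9 \right)} \right)} + 9389 = \left(-25 + \left(4 + 11 \left(-9\right)\right)^{2}\right) + 9389 = \left(-25 + \left(4 - 99\right)^{2}\right) + 9389 = \left(-25 + \left(-95\right)^{2}\right) + 9389 = \left(-25 + 9025\right) + 9389 = 9000 + 9389 = 18389$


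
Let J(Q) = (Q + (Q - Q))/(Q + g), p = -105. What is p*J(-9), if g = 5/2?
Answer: -1890/13 ≈ -145.38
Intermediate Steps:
g = 5/2 (g = 5*(1/2) = 5/2 ≈ 2.5000)
J(Q) = Q/(5/2 + Q) (J(Q) = (Q + (Q - Q))/(Q + 5/2) = (Q + 0)/(5/2 + Q) = Q/(5/2 + Q))
p*J(-9) = -210*(-9)/(5 + 2*(-9)) = -210*(-9)/(5 - 18) = -210*(-9)/(-13) = -210*(-9)*(-1)/13 = -105*18/13 = -1890/13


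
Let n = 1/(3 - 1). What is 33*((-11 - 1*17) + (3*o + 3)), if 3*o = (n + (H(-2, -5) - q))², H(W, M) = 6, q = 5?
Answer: -3003/4 ≈ -750.75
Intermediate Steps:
n = ½ (n = 1/2 = ½ ≈ 0.50000)
o = ¾ (o = (½ + (6 - 1*5))²/3 = (½ + (6 - 5))²/3 = (½ + 1)²/3 = (3/2)²/3 = (⅓)*(9/4) = ¾ ≈ 0.75000)
33*((-11 - 1*17) + (3*o + 3)) = 33*((-11 - 1*17) + (3*(¾) + 3)) = 33*((-11 - 17) + (9/4 + 3)) = 33*(-28 + 21/4) = 33*(-91/4) = -3003/4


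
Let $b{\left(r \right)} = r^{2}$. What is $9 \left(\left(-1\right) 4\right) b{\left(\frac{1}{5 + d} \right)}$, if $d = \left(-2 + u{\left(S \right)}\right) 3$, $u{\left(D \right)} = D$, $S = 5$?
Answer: $- \frac{9}{49} \approx -0.18367$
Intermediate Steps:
$d = 9$ ($d = \left(-2 + 5\right) 3 = 3 \cdot 3 = 9$)
$9 \left(\left(-1\right) 4\right) b{\left(\frac{1}{5 + d} \right)} = 9 \left(\left(-1\right) 4\right) \left(\frac{1}{5 + 9}\right)^{2} = 9 \left(-4\right) \left(\frac{1}{14}\right)^{2} = - \frac{36}{196} = \left(-36\right) \frac{1}{196} = - \frac{9}{49}$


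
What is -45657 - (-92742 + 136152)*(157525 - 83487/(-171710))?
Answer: -117419196046164/17171 ≈ -6.8382e+9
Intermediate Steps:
-45657 - (-92742 + 136152)*(157525 - 83487/(-171710)) = -45657 - 43410*(157525 - 83487*(-1/171710)) = -45657 - 43410*(157525 + 83487/171710) = -45657 - 43410*27048701237/171710 = -45657 - 1*117418412069817/17171 = -45657 - 117418412069817/17171 = -117419196046164/17171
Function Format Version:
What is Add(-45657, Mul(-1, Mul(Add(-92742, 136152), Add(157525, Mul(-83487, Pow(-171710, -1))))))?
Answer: Rational(-117419196046164, 17171) ≈ -6.8382e+9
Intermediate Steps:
Add(-45657, Mul(-1, Mul(Add(-92742, 136152), Add(157525, Mul(-83487, Pow(-171710, -1)))))) = Add(-45657, Mul(-1, Mul(43410, Add(157525, Mul(-83487, Rational(-1, 171710)))))) = Add(-45657, Mul(-1, Mul(43410, Add(157525, Rational(83487, 171710))))) = Add(-45657, Mul(-1, Mul(43410, Rational(27048701237, 171710)))) = Add(-45657, Mul(-1, Rational(117418412069817, 17171))) = Add(-45657, Rational(-117418412069817, 17171)) = Rational(-117419196046164, 17171)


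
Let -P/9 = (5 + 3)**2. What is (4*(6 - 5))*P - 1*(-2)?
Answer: -2302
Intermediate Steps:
P = -576 (P = -9*(5 + 3)**2 = -9*8**2 = -9*64 = -576)
(4*(6 - 5))*P - 1*(-2) = (4*(6 - 5))*(-576) - 1*(-2) = (4*1)*(-576) + 2 = 4*(-576) + 2 = -2304 + 2 = -2302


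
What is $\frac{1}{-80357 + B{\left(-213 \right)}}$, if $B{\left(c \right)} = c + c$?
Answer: $- \frac{1}{80783} \approx -1.2379 \cdot 10^{-5}$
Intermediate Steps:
$B{\left(c \right)} = 2 c$
$\frac{1}{-80357 + B{\left(-213 \right)}} = \frac{1}{-80357 + 2 \left(-213\right)} = \frac{1}{-80357 - 426} = \frac{1}{-80783} = - \frac{1}{80783}$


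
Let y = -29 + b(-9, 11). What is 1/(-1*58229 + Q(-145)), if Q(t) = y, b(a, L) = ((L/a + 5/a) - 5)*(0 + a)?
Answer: -1/58197 ≈ -1.7183e-5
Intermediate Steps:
b(a, L) = a*(-5 + 5/a + L/a) (b(a, L) = ((5/a + L/a) - 5)*a = (-5 + 5/a + L/a)*a = a*(-5 + 5/a + L/a))
y = 32 (y = -29 + (5 + 11 - 5*(-9)) = -29 + (5 + 11 + 45) = -29 + 61 = 32)
Q(t) = 32
1/(-1*58229 + Q(-145)) = 1/(-1*58229 + 32) = 1/(-58229 + 32) = 1/(-58197) = -1/58197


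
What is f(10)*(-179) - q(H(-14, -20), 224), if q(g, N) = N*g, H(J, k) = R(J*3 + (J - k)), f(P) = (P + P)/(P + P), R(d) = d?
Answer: 7885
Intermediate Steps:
f(P) = 1 (f(P) = (2*P)/((2*P)) = (2*P)*(1/(2*P)) = 1)
H(J, k) = -k + 4*J (H(J, k) = J*3 + (J - k) = 3*J + (J - k) = -k + 4*J)
f(10)*(-179) - q(H(-14, -20), 224) = 1*(-179) - 224*(-1*(-20) + 4*(-14)) = -179 - 224*(20 - 56) = -179 - 224*(-36) = -179 - 1*(-8064) = -179 + 8064 = 7885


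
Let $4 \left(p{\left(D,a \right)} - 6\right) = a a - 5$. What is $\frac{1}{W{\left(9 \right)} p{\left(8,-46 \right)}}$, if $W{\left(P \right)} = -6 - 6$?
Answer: $- \frac{1}{6405} \approx -0.00015613$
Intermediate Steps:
$p{\left(D,a \right)} = \frac{19}{4} + \frac{a^{2}}{4}$ ($p{\left(D,a \right)} = 6 + \frac{a a - 5}{4} = 6 + \frac{a^{2} - 5}{4} = 6 + \frac{-5 + a^{2}}{4} = 6 + \left(- \frac{5}{4} + \frac{a^{2}}{4}\right) = \frac{19}{4} + \frac{a^{2}}{4}$)
$W{\left(P \right)} = -12$
$\frac{1}{W{\left(9 \right)} p{\left(8,-46 \right)}} = \frac{1}{\left(-12\right) \left(\frac{19}{4} + \frac{\left(-46\right)^{2}}{4}\right)} = \frac{1}{\left(-12\right) \left(\frac{19}{4} + \frac{1}{4} \cdot 2116\right)} = \frac{1}{\left(-12\right) \left(\frac{19}{4} + 529\right)} = \frac{1}{\left(-12\right) \frac{2135}{4}} = \frac{1}{-6405} = - \frac{1}{6405}$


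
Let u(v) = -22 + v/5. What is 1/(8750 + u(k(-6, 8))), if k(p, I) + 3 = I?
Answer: 1/8729 ≈ 0.00011456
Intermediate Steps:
k(p, I) = -3 + I
u(v) = -22 + v/5 (u(v) = -22 + v*(1/5) = -22 + v/5)
1/(8750 + u(k(-6, 8))) = 1/(8750 + (-22 + (-3 + 8)/5)) = 1/(8750 + (-22 + (1/5)*5)) = 1/(8750 + (-22 + 1)) = 1/(8750 - 21) = 1/8729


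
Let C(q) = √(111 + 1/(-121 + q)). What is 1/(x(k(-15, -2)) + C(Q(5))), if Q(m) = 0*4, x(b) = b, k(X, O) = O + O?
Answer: 242/5747 + 11*√13430/11494 ≈ 0.15302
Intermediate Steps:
k(X, O) = 2*O
Q(m) = 0
1/(x(k(-15, -2)) + C(Q(5))) = 1/(2*(-2) + √((-13430 + 111*0)/(-121 + 0))) = 1/(-4 + √((-13430 + 0)/(-121))) = 1/(-4 + √(-1/121*(-13430))) = 1/(-4 + √(13430/121)) = 1/(-4 + √13430/11)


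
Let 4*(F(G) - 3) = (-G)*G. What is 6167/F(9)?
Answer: -24668/69 ≈ -357.51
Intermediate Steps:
F(G) = 3 - G**2/4 (F(G) = 3 + ((-G)*G)/4 = 3 + (-G**2)/4 = 3 - G**2/4)
6167/F(9) = 6167/(3 - 1/4*9**2) = 6167/(3 - 1/4*81) = 6167/(3 - 81/4) = 6167/(-69/4) = 6167*(-4/69) = -24668/69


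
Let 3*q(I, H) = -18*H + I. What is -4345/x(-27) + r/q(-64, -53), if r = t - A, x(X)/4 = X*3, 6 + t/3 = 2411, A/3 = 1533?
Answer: 3204901/144180 ≈ 22.228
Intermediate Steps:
A = 4599 (A = 3*1533 = 4599)
t = 7215 (t = -18 + 3*2411 = -18 + 7233 = 7215)
x(X) = 12*X (x(X) = 4*(X*3) = 4*(3*X) = 12*X)
q(I, H) = -6*H + I/3 (q(I, H) = (-18*H + I)/3 = (I - 18*H)/3 = -6*H + I/3)
r = 2616 (r = 7215 - 1*4599 = 7215 - 4599 = 2616)
-4345/x(-27) + r/q(-64, -53) = -4345/(12*(-27)) + 2616/(-6*(-53) + (⅓)*(-64)) = -4345/(-324) + 2616/(318 - 64/3) = -4345*(-1/324) + 2616/(890/3) = 4345/324 + 2616*(3/890) = 4345/324 + 3924/445 = 3204901/144180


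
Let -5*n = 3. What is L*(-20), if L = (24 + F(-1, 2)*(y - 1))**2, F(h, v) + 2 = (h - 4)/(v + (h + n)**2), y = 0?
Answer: -47709605/3249 ≈ -14684.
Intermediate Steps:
n = -3/5 (n = -1/5*3 = -3/5 ≈ -0.60000)
F(h, v) = -2 + (-4 + h)/(v + (-3/5 + h)**2) (F(h, v) = -2 + (h - 4)/(v + (h - 3/5)**2) = -2 + (-4 + h)/(v + (-3/5 + h)**2))
L = 9541921/12996 (L = (24 + ((-100 - 50*2 - 2*(-3 + 5*(-1))**2 + 25*(-1))/((-3 + 5*(-1))**2 + 25*2))*(0 - 1))**2 = (24 + ((-100 - 100 - 2*(-3 - 5)**2 - 25)/((-3 - 5)**2 + 50))*(-1))**2 = (24 + ((-100 - 100 - 2*(-8)**2 - 25)/((-8)**2 + 50))*(-1))**2 = (24 + ((-100 - 100 - 2*64 - 25)/(64 + 50))*(-1))**2 = (24 + ((-100 - 100 - 128 - 25)/114)*(-1))**2 = (24 + ((1/114)*(-353))*(-1))**2 = (24 - 353/114*(-1))**2 = (24 + 353/114)**2 = (3089/114)**2 = 9541921/12996 ≈ 734.22)
L*(-20) = (9541921/12996)*(-20) = -47709605/3249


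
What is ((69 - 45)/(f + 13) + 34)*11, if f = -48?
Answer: 12826/35 ≈ 366.46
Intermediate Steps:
((69 - 45)/(f + 13) + 34)*11 = ((69 - 45)/(-48 + 13) + 34)*11 = (24/(-35) + 34)*11 = (24*(-1/35) + 34)*11 = (-24/35 + 34)*11 = (1166/35)*11 = 12826/35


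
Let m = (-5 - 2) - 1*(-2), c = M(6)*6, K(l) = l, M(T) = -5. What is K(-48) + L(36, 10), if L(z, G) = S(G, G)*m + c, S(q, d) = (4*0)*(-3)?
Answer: -78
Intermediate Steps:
S(q, d) = 0 (S(q, d) = 0*(-3) = 0)
c = -30 (c = -5*6 = -30)
m = -5 (m = -7 + 2 = -5)
L(z, G) = -30 (L(z, G) = 0*(-5) - 30 = 0 - 30 = -30)
K(-48) + L(36, 10) = -48 - 30 = -78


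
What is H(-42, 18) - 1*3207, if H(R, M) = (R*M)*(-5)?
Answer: 573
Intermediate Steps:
H(R, M) = -5*M*R (H(R, M) = (M*R)*(-5) = -5*M*R)
H(-42, 18) - 1*3207 = -5*18*(-42) - 1*3207 = 3780 - 3207 = 573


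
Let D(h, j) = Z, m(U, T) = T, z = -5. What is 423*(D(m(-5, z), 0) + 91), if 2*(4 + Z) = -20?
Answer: 32571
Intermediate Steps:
Z = -14 (Z = -4 + (½)*(-20) = -4 - 10 = -14)
D(h, j) = -14
423*(D(m(-5, z), 0) + 91) = 423*(-14 + 91) = 423*77 = 32571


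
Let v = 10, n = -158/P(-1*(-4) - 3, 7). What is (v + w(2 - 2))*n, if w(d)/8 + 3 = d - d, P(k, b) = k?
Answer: 2212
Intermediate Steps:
w(d) = -24 (w(d) = -24 + 8*(d - d) = -24 + 8*0 = -24 + 0 = -24)
n = -158 (n = -158/(-1*(-4) - 3) = -158/(4 - 3) = -158/1 = -158*1 = -158)
(v + w(2 - 2))*n = (10 - 24)*(-158) = -14*(-158) = 2212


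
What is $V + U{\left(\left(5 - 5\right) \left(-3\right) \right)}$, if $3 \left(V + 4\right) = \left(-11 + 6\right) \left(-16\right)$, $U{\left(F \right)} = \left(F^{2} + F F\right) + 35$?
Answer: $\frac{173}{3} \approx 57.667$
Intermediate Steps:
$U{\left(F \right)} = 35 + 2 F^{2}$ ($U{\left(F \right)} = \left(F^{2} + F^{2}\right) + 35 = 2 F^{2} + 35 = 35 + 2 F^{2}$)
$V = \frac{68}{3}$ ($V = -4 + \frac{\left(-11 + 6\right) \left(-16\right)}{3} = -4 + \frac{\left(-5\right) \left(-16\right)}{3} = -4 + \frac{1}{3} \cdot 80 = -4 + \frac{80}{3} = \frac{68}{3} \approx 22.667$)
$V + U{\left(\left(5 - 5\right) \left(-3\right) \right)} = \frac{68}{3} + \left(35 + 2 \left(\left(5 - 5\right) \left(-3\right)\right)^{2}\right) = \frac{68}{3} + \left(35 + 2 \left(0 \left(-3\right)\right)^{2}\right) = \frac{68}{3} + \left(35 + 2 \cdot 0^{2}\right) = \frac{68}{3} + \left(35 + 2 \cdot 0\right) = \frac{68}{3} + \left(35 + 0\right) = \frac{68}{3} + 35 = \frac{173}{3}$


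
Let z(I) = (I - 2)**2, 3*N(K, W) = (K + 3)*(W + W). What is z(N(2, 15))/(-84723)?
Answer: -768/28241 ≈ -0.027194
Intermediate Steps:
N(K, W) = 2*W*(3 + K)/3 (N(K, W) = ((K + 3)*(W + W))/3 = ((3 + K)*(2*W))/3 = (2*W*(3 + K))/3 = 2*W*(3 + K)/3)
z(I) = (-2 + I)**2
z(N(2, 15))/(-84723) = (-2 + (2/3)*15*(3 + 2))**2/(-84723) = (-2 + (2/3)*15*5)**2*(-1/84723) = (-2 + 50)**2*(-1/84723) = 48**2*(-1/84723) = 2304*(-1/84723) = -768/28241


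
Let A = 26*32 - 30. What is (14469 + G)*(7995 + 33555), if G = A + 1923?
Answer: 714410700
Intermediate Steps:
A = 802 (A = 832 - 30 = 802)
G = 2725 (G = 802 + 1923 = 2725)
(14469 + G)*(7995 + 33555) = (14469 + 2725)*(7995 + 33555) = 17194*41550 = 714410700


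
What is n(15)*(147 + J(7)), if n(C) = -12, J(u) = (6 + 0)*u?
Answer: -2268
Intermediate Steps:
J(u) = 6*u
n(15)*(147 + J(7)) = -12*(147 + 6*7) = -12*(147 + 42) = -12*189 = -2268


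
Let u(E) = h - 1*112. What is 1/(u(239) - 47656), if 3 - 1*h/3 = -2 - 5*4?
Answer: -1/47693 ≈ -2.0967e-5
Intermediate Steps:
h = 75 (h = 9 - 3*(-2 - 5*4) = 9 - 3*(-2 - 20) = 9 - 3*(-22) = 9 + 66 = 75)
u(E) = -37 (u(E) = 75 - 1*112 = 75 - 112 = -37)
1/(u(239) - 47656) = 1/(-37 - 47656) = 1/(-47693) = -1/47693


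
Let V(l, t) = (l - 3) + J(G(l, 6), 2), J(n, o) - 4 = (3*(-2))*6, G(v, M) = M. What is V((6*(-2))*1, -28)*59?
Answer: -2773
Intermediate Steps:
J(n, o) = -32 (J(n, o) = 4 + (3*(-2))*6 = 4 - 6*6 = 4 - 36 = -32)
V(l, t) = -35 + l (V(l, t) = (l - 3) - 32 = (-3 + l) - 32 = -35 + l)
V((6*(-2))*1, -28)*59 = (-35 + (6*(-2))*1)*59 = (-35 - 12*1)*59 = (-35 - 12)*59 = -47*59 = -2773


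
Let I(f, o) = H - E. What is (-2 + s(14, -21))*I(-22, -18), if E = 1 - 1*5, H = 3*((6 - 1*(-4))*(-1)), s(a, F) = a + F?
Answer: 234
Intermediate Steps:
s(a, F) = F + a
H = -30 (H = 3*((6 + 4)*(-1)) = 3*(10*(-1)) = 3*(-10) = -30)
E = -4 (E = 1 - 5 = -4)
I(f, o) = -26 (I(f, o) = -30 - 1*(-4) = -30 + 4 = -26)
(-2 + s(14, -21))*I(-22, -18) = (-2 + (-21 + 14))*(-26) = (-2 - 7)*(-26) = -9*(-26) = 234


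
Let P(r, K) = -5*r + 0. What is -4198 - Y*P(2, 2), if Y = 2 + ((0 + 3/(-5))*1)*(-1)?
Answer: -4172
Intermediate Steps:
P(r, K) = -5*r
Y = 13/5 (Y = 2 + ((0 + 3*(-⅕))*1)*(-1) = 2 + ((0 - ⅗)*1)*(-1) = 2 - ⅗*1*(-1) = 2 - ⅗*(-1) = 2 + ⅗ = 13/5 ≈ 2.6000)
-4198 - Y*P(2, 2) = -4198 - 13*(-5*2)/5 = -4198 - 13*(-10)/5 = -4198 - 1*(-26) = -4198 + 26 = -4172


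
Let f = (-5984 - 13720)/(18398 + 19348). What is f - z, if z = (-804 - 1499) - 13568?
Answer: 99841177/6291 ≈ 15870.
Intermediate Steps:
f = -3284/6291 (f = -19704/37746 = -19704*1/37746 = -3284/6291 ≈ -0.52202)
z = -15871 (z = -2303 - 13568 = -15871)
f - z = -3284/6291 - 1*(-15871) = -3284/6291 + 15871 = 99841177/6291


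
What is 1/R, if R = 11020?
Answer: 1/11020 ≈ 9.0744e-5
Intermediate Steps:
1/R = 1/11020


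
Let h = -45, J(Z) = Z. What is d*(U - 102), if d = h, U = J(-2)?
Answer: 4680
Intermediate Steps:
U = -2
d = -45
d*(U - 102) = -45*(-2 - 102) = -45*(-104) = 4680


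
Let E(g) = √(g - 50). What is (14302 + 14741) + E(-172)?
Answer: 29043 + I*√222 ≈ 29043.0 + 14.9*I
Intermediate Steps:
E(g) = √(-50 + g)
(14302 + 14741) + E(-172) = (14302 + 14741) + √(-50 - 172) = 29043 + √(-222) = 29043 + I*√222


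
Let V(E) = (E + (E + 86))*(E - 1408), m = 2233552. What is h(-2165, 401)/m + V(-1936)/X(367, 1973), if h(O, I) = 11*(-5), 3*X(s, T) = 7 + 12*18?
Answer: 84832877999639/498082096 ≈ 1.7032e+5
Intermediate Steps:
X(s, T) = 223/3 (X(s, T) = (7 + 12*18)/3 = (7 + 216)/3 = (⅓)*223 = 223/3)
h(O, I) = -55
V(E) = (-1408 + E)*(86 + 2*E) (V(E) = (E + (86 + E))*(-1408 + E) = (86 + 2*E)*(-1408 + E) = (-1408 + E)*(86 + 2*E))
h(-2165, 401)/m + V(-1936)/X(367, 1973) = -55/2233552 + (-121088 - 2730*(-1936) + 2*(-1936)²)/(223/3) = -55*1/2233552 + (-121088 + 5285280 + 2*3748096)*(3/223) = -55/2233552 + (-121088 + 5285280 + 7496192)*(3/223) = -55/2233552 + 12660384*(3/223) = -55/2233552 + 37981152/223 = 84832877999639/498082096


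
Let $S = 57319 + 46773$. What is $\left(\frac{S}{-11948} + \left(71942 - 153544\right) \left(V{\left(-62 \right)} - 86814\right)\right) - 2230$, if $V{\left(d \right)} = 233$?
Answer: $\frac{21103694223061}{2987} \approx 7.0652 \cdot 10^{9}$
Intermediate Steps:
$S = 104092$
$\left(\frac{S}{-11948} + \left(71942 - 153544\right) \left(V{\left(-62 \right)} - 86814\right)\right) - 2230 = \left(\frac{104092}{-11948} + \left(71942 - 153544\right) \left(233 - 86814\right)\right) - 2230 = \left(104092 \left(- \frac{1}{11948}\right) - -7065182762\right) - 2230 = \left(- \frac{26023}{2987} + 7065182762\right) - 2230 = \frac{21103700884071}{2987} - 2230 = \frac{21103694223061}{2987}$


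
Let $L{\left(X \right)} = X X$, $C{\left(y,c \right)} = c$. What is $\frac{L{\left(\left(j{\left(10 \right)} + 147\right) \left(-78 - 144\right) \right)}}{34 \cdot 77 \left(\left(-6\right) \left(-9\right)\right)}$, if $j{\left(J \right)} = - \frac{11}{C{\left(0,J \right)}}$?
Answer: $\frac{2914164289}{392700} \approx 7420.8$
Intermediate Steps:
$j{\left(J \right)} = - \frac{11}{J}$
$L{\left(X \right)} = X^{2}$
$\frac{L{\left(\left(j{\left(10 \right)} + 147\right) \left(-78 - 144\right) \right)}}{34 \cdot 77 \left(\left(-6\right) \left(-9\right)\right)} = \frac{\left(\left(- \frac{11}{10} + 147\right) \left(-78 - 144\right)\right)^{2}}{34 \cdot 77 \left(\left(-6\right) \left(-9\right)\right)} = \frac{\left(\left(\left(-11\right) \frac{1}{10} + 147\right) \left(-222\right)\right)^{2}}{2618 \cdot 54} = \frac{\left(\left(- \frac{11}{10} + 147\right) \left(-222\right)\right)^{2}}{141372} = \left(\frac{1459}{10} \left(-222\right)\right)^{2} \cdot \frac{1}{141372} = \left(- \frac{161949}{5}\right)^{2} \cdot \frac{1}{141372} = \frac{26227478601}{25} \cdot \frac{1}{141372} = \frac{2914164289}{392700}$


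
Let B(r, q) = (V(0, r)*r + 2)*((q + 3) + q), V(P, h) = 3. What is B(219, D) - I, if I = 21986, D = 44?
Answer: 37983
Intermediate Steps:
B(r, q) = (2 + 3*r)*(3 + 2*q) (B(r, q) = (3*r + 2)*((q + 3) + q) = (2 + 3*r)*((3 + q) + q) = (2 + 3*r)*(3 + 2*q))
B(219, D) - I = (6 + 4*44 + 9*219 + 6*44*219) - 1*21986 = (6 + 176 + 1971 + 57816) - 21986 = 59969 - 21986 = 37983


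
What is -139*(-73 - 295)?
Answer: 51152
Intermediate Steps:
-139*(-73 - 295) = -139*(-368) = 51152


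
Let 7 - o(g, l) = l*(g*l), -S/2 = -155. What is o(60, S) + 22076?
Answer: -5743917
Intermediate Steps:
S = 310 (S = -2*(-155) = 310)
o(g, l) = 7 - g*l² (o(g, l) = 7 - l*g*l = 7 - g*l²)
o(60, S) + 22076 = (7 - 1*60*310²) + 22076 = (7 - 1*60*96100) + 22076 = (7 - 5766000) + 22076 = -5765993 + 22076 = -5743917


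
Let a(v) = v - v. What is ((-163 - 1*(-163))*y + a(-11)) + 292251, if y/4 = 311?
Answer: 292251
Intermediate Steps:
y = 1244 (y = 4*311 = 1244)
a(v) = 0
((-163 - 1*(-163))*y + a(-11)) + 292251 = ((-163 - 1*(-163))*1244 + 0) + 292251 = ((-163 + 163)*1244 + 0) + 292251 = (0*1244 + 0) + 292251 = (0 + 0) + 292251 = 0 + 292251 = 292251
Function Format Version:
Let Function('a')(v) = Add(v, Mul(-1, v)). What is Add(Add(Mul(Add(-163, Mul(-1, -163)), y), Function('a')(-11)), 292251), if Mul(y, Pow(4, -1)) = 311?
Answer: 292251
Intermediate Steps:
y = 1244 (y = Mul(4, 311) = 1244)
Function('a')(v) = 0
Add(Add(Mul(Add(-163, Mul(-1, -163)), y), Function('a')(-11)), 292251) = Add(Add(Mul(Add(-163, Mul(-1, -163)), 1244), 0), 292251) = Add(Add(Mul(Add(-163, 163), 1244), 0), 292251) = Add(Add(Mul(0, 1244), 0), 292251) = Add(Add(0, 0), 292251) = Add(0, 292251) = 292251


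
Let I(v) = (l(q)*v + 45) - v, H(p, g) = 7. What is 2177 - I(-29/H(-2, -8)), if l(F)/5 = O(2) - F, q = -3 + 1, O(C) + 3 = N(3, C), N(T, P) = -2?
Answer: 14460/7 ≈ 2065.7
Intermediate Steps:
O(C) = -5 (O(C) = -3 - 2 = -5)
q = -2
l(F) = -25 - 5*F (l(F) = 5*(-5 - F) = -25 - 5*F)
I(v) = 45 - 16*v (I(v) = ((-25 - 5*(-2))*v + 45) - v = ((-25 + 10)*v + 45) - v = (-15*v + 45) - v = (45 - 15*v) - v = 45 - 16*v)
2177 - I(-29/H(-2, -8)) = 2177 - (45 - (-464)/7) = 2177 - (45 - 16*(-29/7)) = 2177 - (45 + 464/7) = 2177 - 1*779/7 = 2177 - 779/7 = 14460/7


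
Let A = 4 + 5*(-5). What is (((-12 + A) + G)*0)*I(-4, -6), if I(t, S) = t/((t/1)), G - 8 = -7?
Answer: 0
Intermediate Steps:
G = 1 (G = 8 - 7 = 1)
I(t, S) = 1 (I(t, S) = t/((t*1)) = t/t = 1)
A = -21 (A = 4 - 25 = -21)
(((-12 + A) + G)*0)*I(-4, -6) = (((-12 - 21) + 1)*0)*1 = ((-33 + 1)*0)*1 = -32*0*1 = 0*1 = 0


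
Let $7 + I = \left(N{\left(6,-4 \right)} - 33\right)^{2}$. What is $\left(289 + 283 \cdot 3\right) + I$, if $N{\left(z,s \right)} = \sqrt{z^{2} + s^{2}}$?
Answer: $2272 - 132 \sqrt{13} \approx 1796.1$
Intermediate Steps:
$N{\left(z,s \right)} = \sqrt{s^{2} + z^{2}}$
$I = -7 + \left(-33 + 2 \sqrt{13}\right)^{2}$ ($I = -7 + \left(\sqrt{\left(-4\right)^{2} + 6^{2}} - 33\right)^{2} = -7 + \left(\sqrt{16 + 36} - 33\right)^{2} = -7 + \left(\sqrt{52} - 33\right)^{2} = -7 + \left(2 \sqrt{13} - 33\right)^{2} = -7 + \left(-33 + 2 \sqrt{13}\right)^{2} \approx 658.07$)
$\left(289 + 283 \cdot 3\right) + I = \left(289 + 283 \cdot 3\right) + \left(1134 - 132 \sqrt{13}\right) = \left(289 + 849\right) + \left(1134 - 132 \sqrt{13}\right) = 1138 + \left(1134 - 132 \sqrt{13}\right) = 2272 - 132 \sqrt{13}$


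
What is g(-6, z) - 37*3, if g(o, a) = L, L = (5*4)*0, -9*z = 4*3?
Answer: -111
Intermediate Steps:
z = -4/3 (z = -4*3/9 = -⅑*12 = -4/3 ≈ -1.3333)
L = 0 (L = 20*0 = 0)
g(o, a) = 0
g(-6, z) - 37*3 = 0 - 37*3 = 0 - 111 = -111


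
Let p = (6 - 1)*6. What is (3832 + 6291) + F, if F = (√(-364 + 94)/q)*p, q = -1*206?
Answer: 10123 - 45*I*√30/103 ≈ 10123.0 - 2.393*I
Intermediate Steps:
q = -206
p = 30 (p = 5*6 = 30)
F = -45*I*√30/103 (F = (√(-364 + 94)/(-206))*30 = (√(-270)*(-1/206))*30 = ((3*I*√30)*(-1/206))*30 = -3*I*√30/206*30 = -45*I*√30/103 ≈ -2.393*I)
(3832 + 6291) + F = (3832 + 6291) - 45*I*√30/103 = 10123 - 45*I*√30/103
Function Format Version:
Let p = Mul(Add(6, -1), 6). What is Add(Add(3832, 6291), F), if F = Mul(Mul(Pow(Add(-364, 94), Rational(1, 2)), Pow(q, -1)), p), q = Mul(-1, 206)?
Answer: Add(10123, Mul(Rational(-45, 103), I, Pow(30, Rational(1, 2)))) ≈ Add(10123., Mul(-2.3930, I))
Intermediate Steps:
q = -206
p = 30 (p = Mul(5, 6) = 30)
F = Mul(Rational(-45, 103), I, Pow(30, Rational(1, 2))) (F = Mul(Mul(Pow(Add(-364, 94), Rational(1, 2)), Pow(-206, -1)), 30) = Mul(Mul(Pow(-270, Rational(1, 2)), Rational(-1, 206)), 30) = Mul(Mul(Mul(3, I, Pow(30, Rational(1, 2))), Rational(-1, 206)), 30) = Mul(Mul(Rational(-3, 206), I, Pow(30, Rational(1, 2))), 30) = Mul(Rational(-45, 103), I, Pow(30, Rational(1, 2))) ≈ Mul(-2.3930, I))
Add(Add(3832, 6291), F) = Add(Add(3832, 6291), Mul(Rational(-45, 103), I, Pow(30, Rational(1, 2)))) = Add(10123, Mul(Rational(-45, 103), I, Pow(30, Rational(1, 2))))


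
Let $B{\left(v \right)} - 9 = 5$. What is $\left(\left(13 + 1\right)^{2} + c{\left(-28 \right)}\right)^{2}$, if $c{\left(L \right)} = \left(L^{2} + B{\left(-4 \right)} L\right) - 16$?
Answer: $327184$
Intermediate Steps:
$B{\left(v \right)} = 14$ ($B{\left(v \right)} = 9 + 5 = 14$)
$c{\left(L \right)} = -16 + L^{2} + 14 L$ ($c{\left(L \right)} = \left(L^{2} + 14 L\right) - 16 = -16 + L^{2} + 14 L$)
$\left(\left(13 + 1\right)^{2} + c{\left(-28 \right)}\right)^{2} = \left(\left(13 + 1\right)^{2} + \left(-16 + \left(-28\right)^{2} + 14 \left(-28\right)\right)\right)^{2} = \left(14^{2} - -376\right)^{2} = \left(196 + 376\right)^{2} = 572^{2} = 327184$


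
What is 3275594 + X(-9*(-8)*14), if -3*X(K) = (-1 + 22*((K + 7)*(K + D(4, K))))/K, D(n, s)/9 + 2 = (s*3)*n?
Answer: 7452356437/3024 ≈ 2.4644e+6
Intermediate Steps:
D(n, s) = -18 + 27*n*s (D(n, s) = -18 + 9*((s*3)*n) = -18 + 9*((3*s)*n) = -18 + 9*(3*n*s) = -18 + 27*n*s)
X(K) = -(-1 + 22*(-18 + 109*K)*(7 + K))/(3*K) (X(K) = -(-1 + 22*((K + 7)*(K + (-18 + 27*4*K))))/(3*K) = -(-1 + 22*((7 + K)*(K + (-18 + 108*K))))/(3*K) = -(-1 + 22*((7 + K)*(-18 + 109*K)))/(3*K) = -(-1 + 22*((-18 + 109*K)*(7 + K)))/(3*K) = -(-1 + 22*(-18 + 109*K)*(7 + K))/(3*K))
3275594 + X(-9*(-8)*14) = 3275594 + (2773 - 16390*(-9*(-8))*14 - 2398*(-9*(-8)*14)**2)/(3*((-9*(-8)*14))) = 3275594 + (2773 - 1180080*14 - 2398*(72*14)**2)/(3*((72*14))) = 3275594 + (1/3)*(2773 - 16390*1008 - 2398*1008**2)/1008 = 3275594 + (1/3)*(1/1008)*(2773 - 16521120 - 2398*1016064) = 3275594 + (1/3)*(1/1008)*(2773 - 16521120 - 2436521472) = 3275594 + (1/3)*(1/1008)*(-2453039819) = 3275594 - 2453039819/3024 = 7452356437/3024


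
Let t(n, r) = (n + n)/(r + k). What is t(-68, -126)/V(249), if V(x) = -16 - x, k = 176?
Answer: 68/6625 ≈ 0.010264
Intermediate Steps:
t(n, r) = 2*n/(176 + r) (t(n, r) = (n + n)/(r + 176) = (2*n)/(176 + r) = 2*n/(176 + r))
t(-68, -126)/V(249) = (2*(-68)/(176 - 126))/(-16 - 1*249) = (2*(-68)/50)/(-16 - 249) = (2*(-68)*(1/50))/(-265) = -68/25*(-1/265) = 68/6625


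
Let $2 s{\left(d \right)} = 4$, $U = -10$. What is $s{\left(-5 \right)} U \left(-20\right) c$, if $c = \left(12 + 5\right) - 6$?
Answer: $4400$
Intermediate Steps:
$s{\left(d \right)} = 2$ ($s{\left(d \right)} = \frac{1}{2} \cdot 4 = 2$)
$c = 11$ ($c = 17 - 6 = 11$)
$s{\left(-5 \right)} U \left(-20\right) c = 2 \left(-10\right) \left(-20\right) 11 = \left(-20\right) \left(-20\right) 11 = 400 \cdot 11 = 4400$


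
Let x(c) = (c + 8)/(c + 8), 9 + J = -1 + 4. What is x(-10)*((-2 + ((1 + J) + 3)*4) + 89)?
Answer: 79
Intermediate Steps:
J = -6 (J = -9 + (-1 + 4) = -9 + 3 = -6)
x(c) = 1 (x(c) = (8 + c)/(8 + c) = 1)
x(-10)*((-2 + ((1 + J) + 3)*4) + 89) = 1*((-2 + ((1 - 6) + 3)*4) + 89) = 1*((-2 + (-5 + 3)*4) + 89) = 1*((-2 - 2*4) + 89) = 1*((-2 - 8) + 89) = 1*(-10 + 89) = 1*79 = 79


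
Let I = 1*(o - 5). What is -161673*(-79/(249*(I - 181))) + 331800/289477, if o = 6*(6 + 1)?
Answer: -1228450521953/3459829104 ≈ -355.06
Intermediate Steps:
o = 42 (o = 6*7 = 42)
I = 37 (I = 1*(42 - 5) = 1*37 = 37)
-161673*(-79/(249*(I - 181))) + 331800/289477 = -161673*(-79/(249*(37 - 181))) + 331800/289477 = -161673/(-249*1/79*(-144)) + 331800*(1/289477) = -161673/((-249/79*(-144))) + 331800/289477 = -161673/35856/79 + 331800/289477 = -161673*79/35856 + 331800/289477 = -4257389/11952 + 331800/289477 = -1228450521953/3459829104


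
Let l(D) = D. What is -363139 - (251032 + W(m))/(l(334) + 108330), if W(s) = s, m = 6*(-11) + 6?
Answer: -9865096817/27166 ≈ -3.6314e+5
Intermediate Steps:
m = -60 (m = -66 + 6 = -60)
-363139 - (251032 + W(m))/(l(334) + 108330) = -363139 - (251032 - 60)/(334 + 108330) = -363139 - 250972/108664 = -363139 - 1*62743/27166 = -363139 - 62743/27166 = -9865096817/27166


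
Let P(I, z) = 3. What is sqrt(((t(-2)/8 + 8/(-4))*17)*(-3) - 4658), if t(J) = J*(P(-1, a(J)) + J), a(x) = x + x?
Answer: I*sqrt(18173)/2 ≈ 67.404*I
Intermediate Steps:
a(x) = 2*x
t(J) = J*(3 + J)
sqrt(((t(-2)/8 + 8/(-4))*17)*(-3) - 4658) = sqrt(((-2*(3 - 2)/8 + 8/(-4))*17)*(-3) - 4658) = sqrt(((-2*1*(1/8) + 8*(-1/4))*17)*(-3) - 4658) = sqrt(((-2*1/8 - 2)*17)*(-3) - 4658) = sqrt(((-1/4 - 2)*17)*(-3) - 4658) = sqrt(-9/4*17*(-3) - 4658) = sqrt(-153/4*(-3) - 4658) = sqrt(459/4 - 4658) = sqrt(-18173/4) = I*sqrt(18173)/2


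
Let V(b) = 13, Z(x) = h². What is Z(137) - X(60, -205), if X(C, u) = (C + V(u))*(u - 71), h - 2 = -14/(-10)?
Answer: 503989/25 ≈ 20160.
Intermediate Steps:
h = 17/5 (h = 2 - 14/(-10) = 2 - 14*(-⅒) = 2 + 7/5 = 17/5 ≈ 3.4000)
Z(x) = 289/25 (Z(x) = (17/5)² = 289/25)
X(C, u) = (-71 + u)*(13 + C) (X(C, u) = (C + 13)*(u - 71) = (13 + C)*(-71 + u) = (-71 + u)*(13 + C))
Z(137) - X(60, -205) = 289/25 - (-923 - 71*60 + 13*(-205) + 60*(-205)) = 289/25 - (-923 - 4260 - 2665 - 12300) = 289/25 - 1*(-20148) = 289/25 + 20148 = 503989/25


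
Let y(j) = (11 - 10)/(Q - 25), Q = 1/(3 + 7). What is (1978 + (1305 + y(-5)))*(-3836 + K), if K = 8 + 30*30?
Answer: -797838032/83 ≈ -9.6125e+6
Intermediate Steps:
K = 908 (K = 8 + 900 = 908)
Q = 1/10 ≈ 0.10000
y(j) = -10/249 (y(j) = (11 - 10)/(1/10 - 25) = 1/(-249/10) = 1*(-10/249) = -10/249)
(1978 + (1305 + y(-5)))*(-3836 + K) = (1978 + (1305 - 10/249))*(-3836 + 908) = (1978 + 324935/249)*(-2928) = (817457/249)*(-2928) = -797838032/83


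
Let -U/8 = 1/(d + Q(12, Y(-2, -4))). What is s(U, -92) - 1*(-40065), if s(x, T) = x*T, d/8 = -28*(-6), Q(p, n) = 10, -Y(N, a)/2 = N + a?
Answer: 27124373/677 ≈ 40066.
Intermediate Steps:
Y(N, a) = -2*N - 2*a (Y(N, a) = -2*(N + a) = -2*N - 2*a)
d = 1344 (d = 8*(-28*(-6)) = 8*168 = 1344)
U = -4/677 (U = -8/(1344 + 10) = -8/1354 = -8*1/1354 = -4/677 ≈ -0.0059084)
s(x, T) = T*x
s(U, -92) - 1*(-40065) = -92*(-4/677) - 1*(-40065) = 368/677 + 40065 = 27124373/677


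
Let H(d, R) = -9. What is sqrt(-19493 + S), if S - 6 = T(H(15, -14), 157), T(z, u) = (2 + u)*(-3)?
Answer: 2*I*sqrt(4991) ≈ 141.29*I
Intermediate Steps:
T(z, u) = -6 - 3*u
S = -471 (S = 6 + (-6 - 3*157) = 6 + (-6 - 471) = 6 - 477 = -471)
sqrt(-19493 + S) = sqrt(-19493 - 471) = sqrt(-19964) = 2*I*sqrt(4991)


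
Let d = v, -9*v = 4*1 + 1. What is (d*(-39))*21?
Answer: 455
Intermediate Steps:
v = -5/9 (v = -(4*1 + 1)/9 = -(4 + 1)/9 = -1/9*5 = -5/9 ≈ -0.55556)
d = -5/9 ≈ -0.55556
(d*(-39))*21 = -5/9*(-39)*21 = (65/3)*21 = 455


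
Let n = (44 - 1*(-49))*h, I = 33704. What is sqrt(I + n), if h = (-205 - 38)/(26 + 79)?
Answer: sqrt(41023745)/35 ≈ 183.00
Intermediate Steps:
h = -81/35 (h = -243/105 = -243*1/105 = -81/35 ≈ -2.3143)
n = -7533/35 (n = (44 - 1*(-49))*(-81/35) = (44 + 49)*(-81/35) = 93*(-81/35) = -7533/35 ≈ -215.23)
sqrt(I + n) = sqrt(33704 - 7533/35) = sqrt(1172107/35) = sqrt(41023745)/35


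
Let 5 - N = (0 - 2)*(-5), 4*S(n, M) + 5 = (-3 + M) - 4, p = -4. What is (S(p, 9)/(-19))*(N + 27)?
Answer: 33/38 ≈ 0.86842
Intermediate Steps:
S(n, M) = -3 + M/4 (S(n, M) = -5/4 + ((-3 + M) - 4)/4 = -5/4 + (-7 + M)/4 = -5/4 + (-7/4 + M/4) = -3 + M/4)
N = -5 (N = 5 - (0 - 2)*(-5) = 5 - (-2)*(-5) = 5 - 1*10 = 5 - 10 = -5)
(S(p, 9)/(-19))*(N + 27) = ((-3 + (1/4)*9)/(-19))*(-5 + 27) = ((-3 + 9/4)*(-1/19))*22 = -3/4*(-1/19)*22 = (3/76)*22 = 33/38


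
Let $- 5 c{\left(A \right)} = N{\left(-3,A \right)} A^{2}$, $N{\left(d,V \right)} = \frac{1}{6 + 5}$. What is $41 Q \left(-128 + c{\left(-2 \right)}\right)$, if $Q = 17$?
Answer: $- \frac{4909668}{55} \approx -89267.0$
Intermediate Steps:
$N{\left(d,V \right)} = \frac{1}{11}$
$c{\left(A \right)} = - \frac{A^{2}}{55}$ ($c{\left(A \right)} = - \frac{\frac{1}{11} A^{2}}{5} = - \frac{A^{2}}{55}$)
$41 Q \left(-128 + c{\left(-2 \right)}\right) = 41 \cdot 17 \left(-128 - \frac{\left(-2\right)^{2}}{55}\right) = 41 \cdot 17 \left(-128 - \frac{4}{55}\right) = 41 \cdot 17 \left(- \frac{7044}{55}\right) = 41 \left(- \frac{119748}{55}\right) = - \frac{4909668}{55}$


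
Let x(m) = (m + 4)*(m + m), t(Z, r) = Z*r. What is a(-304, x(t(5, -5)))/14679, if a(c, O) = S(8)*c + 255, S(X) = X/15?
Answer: 199/31455 ≈ 0.0063265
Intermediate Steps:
S(X) = X/15 (S(X) = X*(1/15) = X/15)
x(m) = 2*m*(4 + m) (x(m) = (4 + m)*(2*m) = 2*m*(4 + m))
a(c, O) = 255 + 8*c/15 (a(c, O) = ((1/15)*8)*c + 255 = 8*c/15 + 255 = 255 + 8*c/15)
a(-304, x(t(5, -5)))/14679 = (255 + (8/15)*(-304))/14679 = (255 - 2432/15)*(1/14679) = (1393/15)*(1/14679) = 199/31455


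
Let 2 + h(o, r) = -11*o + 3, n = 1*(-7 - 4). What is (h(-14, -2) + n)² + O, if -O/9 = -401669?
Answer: 3635757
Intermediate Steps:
O = 3615021 (O = -9*(-401669) = 3615021)
n = -11 (n = 1*(-11) = -11)
h(o, r) = 1 - 11*o (h(o, r) = -2 + (-11*o + 3) = -2 + (3 - 11*o) = 1 - 11*o)
(h(-14, -2) + n)² + O = ((1 - 11*(-14)) - 11)² + 3615021 = ((1 + 154) - 11)² + 3615021 = (155 - 11)² + 3615021 = 144² + 3615021 = 20736 + 3615021 = 3635757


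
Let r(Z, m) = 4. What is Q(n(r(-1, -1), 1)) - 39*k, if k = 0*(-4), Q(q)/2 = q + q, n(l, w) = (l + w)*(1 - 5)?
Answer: -80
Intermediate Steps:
n(l, w) = -4*l - 4*w (n(l, w) = (l + w)*(-4) = -4*l - 4*w)
Q(q) = 4*q (Q(q) = 2*(q + q) = 2*(2*q) = 4*q)
k = 0
Q(n(r(-1, -1), 1)) - 39*k = 4*(-4*4 - 4*1) - 39*0 = 4*(-16 - 4) + 0 = 4*(-20) + 0 = -80 + 0 = -80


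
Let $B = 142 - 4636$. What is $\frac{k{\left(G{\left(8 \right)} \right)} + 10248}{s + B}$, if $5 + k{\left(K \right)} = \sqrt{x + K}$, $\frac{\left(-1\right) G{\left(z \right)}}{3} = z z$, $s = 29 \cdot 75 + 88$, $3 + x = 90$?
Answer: $- \frac{10243}{2231} - \frac{i \sqrt{105}}{2231} \approx -4.5912 - 0.004593 i$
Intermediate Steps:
$x = 87$ ($x = -3 + 90 = 87$)
$s = 2263$ ($s = 2175 + 88 = 2263$)
$B = -4494$
$G{\left(z \right)} = - 3 z^{2}$ ($G{\left(z \right)} = - 3 z z = - 3 z^{2}$)
$k{\left(K \right)} = -5 + \sqrt{87 + K}$
$\frac{k{\left(G{\left(8 \right)} \right)} + 10248}{s + B} = \frac{\left(-5 + \sqrt{87 - 3 \cdot 8^{2}}\right) + 10248}{2263 - 4494} = \frac{\left(-5 + \sqrt{87 - 192}\right) + 10248}{-2231} = \left(\left(-5 + \sqrt{87 - 192}\right) + 10248\right) \left(- \frac{1}{2231}\right) = \left(\left(-5 + \sqrt{-105}\right) + 10248\right) \left(- \frac{1}{2231}\right) = \left(\left(-5 + i \sqrt{105}\right) + 10248\right) \left(- \frac{1}{2231}\right) = \left(10243 + i \sqrt{105}\right) \left(- \frac{1}{2231}\right) = - \frac{10243}{2231} - \frac{i \sqrt{105}}{2231}$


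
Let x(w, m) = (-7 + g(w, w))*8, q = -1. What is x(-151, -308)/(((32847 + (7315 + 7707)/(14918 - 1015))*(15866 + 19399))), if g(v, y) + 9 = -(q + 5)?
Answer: -444896/3221012444739 ≈ -1.3812e-7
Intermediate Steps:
g(v, y) = -13 (g(v, y) = -9 - (-1 + 5) = -9 - 1*4 = -9 - 4 = -13)
x(w, m) = -160 (x(w, m) = (-7 - 13)*8 = -20*8 = -160)
x(-151, -308)/(((32847 + (7315 + 7707)/(14918 - 1015))*(15866 + 19399))) = -160*1/((15866 + 19399)*(32847 + (7315 + 7707)/(14918 - 1015))) = -160*1/(35265*(32847 + 15022/13903)) = -160/((456686863/13903)*35265) = -160/16105062223695/13903 = -160*13903/16105062223695 = -444896/3221012444739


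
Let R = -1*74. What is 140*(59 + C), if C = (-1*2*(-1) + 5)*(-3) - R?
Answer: 15680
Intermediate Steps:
R = -74
C = 53 (C = (-1*2*(-1) + 5)*(-3) - 1*(-74) = (-2*(-1) + 5)*(-3) + 74 = (2 + 5)*(-3) + 74 = 7*(-3) + 74 = -21 + 74 = 53)
140*(59 + C) = 140*(59 + 53) = 140*112 = 15680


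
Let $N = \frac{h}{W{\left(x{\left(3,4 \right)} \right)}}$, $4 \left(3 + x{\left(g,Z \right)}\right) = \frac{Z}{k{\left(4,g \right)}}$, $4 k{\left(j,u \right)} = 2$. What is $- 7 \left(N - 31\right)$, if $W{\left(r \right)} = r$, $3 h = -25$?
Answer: $\frac{476}{3} \approx 158.67$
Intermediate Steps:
$h = - \frac{25}{3}$ ($h = \frac{1}{3} \left(-25\right) = - \frac{25}{3} \approx -8.3333$)
$k{\left(j,u \right)} = \frac{1}{2}$ ($k{\left(j,u \right)} = \frac{1}{4} \cdot 2 = \frac{1}{2}$)
$x{\left(g,Z \right)} = -3 + \frac{Z}{2}$ ($x{\left(g,Z \right)} = -3 + \frac{Z \frac{1}{\frac{1}{2}}}{4} = -3 + \frac{Z 2}{4} = -3 + \frac{2 Z}{4} = -3 + \frac{Z}{2}$)
$N = \frac{25}{3}$ ($N = - \frac{25}{3 \left(-3 + \frac{1}{2} \cdot 4\right)} = - \frac{25}{3 \left(-3 + 2\right)} = - \frac{25}{3 \left(-1\right)} = \left(- \frac{25}{3}\right) \left(-1\right) = \frac{25}{3} \approx 8.3333$)
$- 7 \left(N - 31\right) = - 7 \left(\frac{25}{3} - 31\right) = \left(-7\right) \left(- \frac{68}{3}\right) = \frac{476}{3}$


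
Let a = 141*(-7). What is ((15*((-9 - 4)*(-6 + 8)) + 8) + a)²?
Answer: 1874161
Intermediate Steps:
a = -987
((15*((-9 - 4)*(-6 + 8)) + 8) + a)² = ((15*((-9 - 4)*(-6 + 8)) + 8) - 987)² = ((15*(-13*2) + 8) - 987)² = ((15*(-26) + 8) - 987)² = ((-390 + 8) - 987)² = (-382 - 987)² = (-1369)² = 1874161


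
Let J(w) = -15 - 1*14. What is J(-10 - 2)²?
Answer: 841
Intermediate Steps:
J(w) = -29 (J(w) = -15 - 14 = -29)
J(-10 - 2)² = (-29)² = 841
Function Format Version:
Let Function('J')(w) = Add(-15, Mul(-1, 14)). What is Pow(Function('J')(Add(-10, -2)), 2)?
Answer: 841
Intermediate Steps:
Function('J')(w) = -29 (Function('J')(w) = Add(-15, -14) = -29)
Pow(Function('J')(Add(-10, -2)), 2) = Pow(-29, 2) = 841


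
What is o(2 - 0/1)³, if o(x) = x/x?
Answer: 1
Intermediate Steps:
o(x) = 1
o(2 - 0/1)³ = 1³ = 1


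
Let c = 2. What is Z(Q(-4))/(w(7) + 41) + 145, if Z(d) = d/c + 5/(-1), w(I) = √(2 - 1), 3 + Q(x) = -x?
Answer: 4057/28 ≈ 144.89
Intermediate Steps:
Q(x) = -3 - x
w(I) = 1 (w(I) = √1 = 1)
Z(d) = -5 + d/2 (Z(d) = d/2 + 5/(-1) = d*(½) + 5*(-1) = d/2 - 5 = -5 + d/2)
Z(Q(-4))/(w(7) + 41) + 145 = (-5 + (-3 - 1*(-4))/2)/(1 + 41) + 145 = (-5 + (-3 + 4)/2)/42 + 145 = (-5 + (½)*1)/42 + 145 = (-5 + ½)/42 + 145 = (1/42)*(-9/2) + 145 = -3/28 + 145 = 4057/28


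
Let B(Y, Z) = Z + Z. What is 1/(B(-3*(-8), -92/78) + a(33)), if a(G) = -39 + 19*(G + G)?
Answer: 39/47293 ≈ 0.00082465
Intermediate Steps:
B(Y, Z) = 2*Z
a(G) = -39 + 38*G (a(G) = -39 + 19*(2*G) = -39 + 38*G)
1/(B(-3*(-8), -92/78) + a(33)) = 1/(2*(-92/78) + (-39 + 38*33)) = 1/(2*(-92*1/78) + (-39 + 1254)) = 1/(2*(-46/39) + 1215) = 1/(-92/39 + 1215) = 1/(47293/39) = 39/47293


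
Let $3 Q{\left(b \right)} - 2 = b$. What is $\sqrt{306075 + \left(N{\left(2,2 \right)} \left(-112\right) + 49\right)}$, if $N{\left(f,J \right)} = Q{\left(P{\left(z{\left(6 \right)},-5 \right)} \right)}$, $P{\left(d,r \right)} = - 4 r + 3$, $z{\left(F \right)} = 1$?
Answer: $\frac{2 \sqrt{686679}}{3} \approx 552.44$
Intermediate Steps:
$P{\left(d,r \right)} = 3 - 4 r$
$Q{\left(b \right)} = \frac{2}{3} + \frac{b}{3}$
$N{\left(f,J \right)} = \frac{25}{3}$ ($N{\left(f,J \right)} = \frac{2}{3} + \frac{3 - -20}{3} = \frac{2}{3} + \frac{3 + 20}{3} = \frac{2}{3} + \frac{1}{3} \cdot 23 = \frac{2}{3} + \frac{23}{3} = \frac{25}{3}$)
$\sqrt{306075 + \left(N{\left(2,2 \right)} \left(-112\right) + 49\right)} = \sqrt{306075 + \left(\frac{25}{3} \left(-112\right) + 49\right)} = \sqrt{306075 + \left(- \frac{2800}{3} + 49\right)} = \sqrt{306075 - \frac{2653}{3}} = \sqrt{\frac{915572}{3}} = \frac{2 \sqrt{686679}}{3}$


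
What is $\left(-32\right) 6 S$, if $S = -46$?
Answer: $8832$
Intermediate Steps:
$\left(-32\right) 6 S = \left(-32\right) 6 \left(-46\right) = \left(-192\right) \left(-46\right) = 8832$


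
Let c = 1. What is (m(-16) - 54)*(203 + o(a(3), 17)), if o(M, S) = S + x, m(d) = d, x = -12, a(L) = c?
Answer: -14560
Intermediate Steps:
a(L) = 1
o(M, S) = -12 + S (o(M, S) = S - 12 = -12 + S)
(m(-16) - 54)*(203 + o(a(3), 17)) = (-16 - 54)*(203 + (-12 + 17)) = -70*(203 + 5) = -70*208 = -14560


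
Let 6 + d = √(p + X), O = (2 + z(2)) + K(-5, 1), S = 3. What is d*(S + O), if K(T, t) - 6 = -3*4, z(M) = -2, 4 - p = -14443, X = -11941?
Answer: 18 - 3*√2506 ≈ -132.18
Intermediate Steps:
p = 14447 (p = 4 - 1*(-14443) = 4 + 14443 = 14447)
K(T, t) = -6 (K(T, t) = 6 - 3*4 = 6 - 12 = -6)
O = -6 (O = (2 - 2) - 6 = 0 - 6 = -6)
d = -6 + √2506 (d = -6 + √(14447 - 11941) = -6 + √2506 ≈ 44.060)
d*(S + O) = (-6 + √2506)*(3 - 6) = (-6 + √2506)*(-3) = 18 - 3*√2506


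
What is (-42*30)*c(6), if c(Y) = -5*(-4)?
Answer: -25200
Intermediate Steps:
c(Y) = 20
(-42*30)*c(6) = -42*30*20 = -1260*20 = -25200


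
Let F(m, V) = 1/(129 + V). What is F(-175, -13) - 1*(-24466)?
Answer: 2838057/116 ≈ 24466.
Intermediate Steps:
F(-175, -13) - 1*(-24466) = 1/(129 - 13) - 1*(-24466) = 1/116 + 24466 = 2838057/116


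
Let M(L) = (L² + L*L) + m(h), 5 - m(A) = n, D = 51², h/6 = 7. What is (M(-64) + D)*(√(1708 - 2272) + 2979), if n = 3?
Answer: 32158305 + 21590*I*√141 ≈ 3.2158e+7 + 2.5637e+5*I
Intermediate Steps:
h = 42 (h = 6*7 = 42)
D = 2601
m(A) = 2 (m(A) = 5 - 1*3 = 5 - 3 = 2)
M(L) = 2 + 2*L² (M(L) = (L² + L*L) + 2 = (L² + L²) + 2 = 2*L² + 2 = 2 + 2*L²)
(M(-64) + D)*(√(1708 - 2272) + 2979) = ((2 + 2*(-64)²) + 2601)*(√(1708 - 2272) + 2979) = ((2 + 2*4096) + 2601)*(√(-564) + 2979) = ((2 + 8192) + 2601)*(2*I*√141 + 2979) = (8194 + 2601)*(2979 + 2*I*√141) = 10795*(2979 + 2*I*√141) = 32158305 + 21590*I*√141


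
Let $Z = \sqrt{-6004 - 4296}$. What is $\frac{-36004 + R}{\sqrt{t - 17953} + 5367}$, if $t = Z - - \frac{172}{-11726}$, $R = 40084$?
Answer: $\frac{23921040}{31466721 + \sqrt{29315} \sqrt{-21051705 + 11726 i \sqrt{103}}} \approx 0.75967 - 0.018964 i$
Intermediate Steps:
$Z = 10 i \sqrt{103}$ ($Z = \sqrt{-10300} = 10 i \sqrt{103} \approx 101.49 i$)
$t = - \frac{86}{5863} + 10 i \sqrt{103}$ ($t = 10 i \sqrt{103} - - \frac{172}{-11726} = 10 i \sqrt{103} - \left(-172\right) \left(- \frac{1}{11726}\right) = 10 i \sqrt{103} - \frac{86}{5863} = - \frac{86}{5863} + 10 i \sqrt{103} \approx -0.014668 + 101.49 i$)
$\frac{-36004 + R}{\sqrt{t - 17953} + 5367} = \frac{-36004 + 40084}{\sqrt{\left(- \frac{86}{5863} + 10 i \sqrt{103}\right) - 17953} + 5367} = \frac{4080}{\sqrt{- \frac{105258525}{5863} + 10 i \sqrt{103}} + 5367} = \frac{4080}{5367 + \sqrt{- \frac{105258525}{5863} + 10 i \sqrt{103}}}$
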